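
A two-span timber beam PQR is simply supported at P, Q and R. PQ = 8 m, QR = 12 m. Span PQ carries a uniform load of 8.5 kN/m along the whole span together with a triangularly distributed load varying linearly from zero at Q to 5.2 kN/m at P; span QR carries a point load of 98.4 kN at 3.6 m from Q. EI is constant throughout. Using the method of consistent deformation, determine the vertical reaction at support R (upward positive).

R_R = 16.07 kN

Release continuity at Q by inserting a hinge; the redundant is the internal moment M_Q. The primary structure is two simply-supported spans PQ and QR.
Rotations at Q on the released spans (each span's end-slope, ×1/EI):
  span PQ: UDL 8.5: wL³/(24EI) = 181.3/EI
  span PQ: triangular load, peak 5.2: 7w₀L³/(360EI) = 51.77/EI
  span QR: point load 98.4 at a = 3.6: Pab(L + b)/(6LEI) = 843.1/EI
  relative rotation θ_0 = (233.1 + 843.1)/EI = 1076/EI
A unit hogging moment at Q produces rotation L₁/(3EI) + L₂/(3EI) = 6.667/EI.
Compatibility: M_Q·(L₁+L₂)/(3EI) = θ_0, giving M_Q = 161.4 kN·m (hogging).
Span QR, ΣM about R: R_Q^{QR}·12 = 826.6 + 161.4, so R_Q^{QR} = 82.33 kN and R_R = 98.4 − 82.33 = 16.07 kN.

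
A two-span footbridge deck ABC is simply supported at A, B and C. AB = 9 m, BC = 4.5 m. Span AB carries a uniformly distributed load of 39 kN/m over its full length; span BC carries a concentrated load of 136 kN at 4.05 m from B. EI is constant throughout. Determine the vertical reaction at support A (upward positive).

R_A = 145.1 kN

Release continuity at B by inserting a hinge; the redundant is the internal moment M_B. The primary structure is two simply-supported spans AB and BC.
Discontinuity in slope at B on the released structure — sum the simple-span end rotations:
  span AB: UDL 39: wL³/(24EI) = 1185/EI
  span BC: point load 136 at a = 4.05: Pab(L + b)/(6LEI) = 45.44/EI
  relative rotation θ_0 = (1185 + 45.44)/EI = 1230/EI
A unit hogging moment at B produces rotation L₁/(3EI) + L₂/(3EI) = 4.5/EI.
Slope continuity at B: θ_0 = M_B·4.5/EI, so M_B = 1230/4.5 = 273.3 kN·m (hogging).
Span AB, ΣM about A with M_B applied at B: R_B^{AB}·9 = 1580 + 273.3, so R_B^{AB} = 205.9 kN and R_A = 351 − 205.9 = 145.1 kN.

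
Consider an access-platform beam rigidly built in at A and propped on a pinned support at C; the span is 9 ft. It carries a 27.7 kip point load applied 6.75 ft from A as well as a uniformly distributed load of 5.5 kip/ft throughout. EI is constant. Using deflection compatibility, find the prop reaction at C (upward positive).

Choose R_C as the redundant. The primary structure is the cantilever fixed at A.
Primary-structure tip deflection at C by superposition:
  point load 27.7 at a = 6.75: Pa²(3L − a)/(6EI) = 4260/EI
  UDL 5.5: wL⁴/(8EI) = 4511/EI
  δ_0 = 8770/EI
Tip deflection under a unit load at C: L³/(3EI) = 243/EI.
The prop prevents deflection at C: R_C = δ_0/δ_{CC} = 8770/243 = 36.09 kip.

R_C = 36.09 kip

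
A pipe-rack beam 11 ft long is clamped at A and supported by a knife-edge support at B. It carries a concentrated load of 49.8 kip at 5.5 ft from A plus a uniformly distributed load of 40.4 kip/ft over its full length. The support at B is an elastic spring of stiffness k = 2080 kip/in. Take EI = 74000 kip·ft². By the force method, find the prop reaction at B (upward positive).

R_B = 181 kip

Choose R_B as the redundant. The primary structure is the cantilever fixed at A.
Primary-structure tip deflection at B by superposition:
  point load 49.8 at a = 5.5: Pa²(3L − a)/(6EI) = 6905/EI
  UDL 40.4: wL⁴/(8EI) = 73937/EI
  δ_0 = 80842/EI
Flexibility coefficient — unit upward force at B: δ_{BB} = L³/(3EI) = 443.7/EI.
With EI = 74000 kip·ft²: δ_0 = 1.0925 ft and δ_{BB} = 0.005995 ft/kip.
Compatibility — the spring shortens by R_B/k under the reaction it provides: δ_0 − R_B·δ_{BB} = R_B/k. With 1/k = 1/(2080×12) ft/kip = 0.00004 ft/kip, R_B = δ_0 / (δ_{BB} + 1/k) = 1.0925 / (0.005995 + 0.00004) = 181 kip.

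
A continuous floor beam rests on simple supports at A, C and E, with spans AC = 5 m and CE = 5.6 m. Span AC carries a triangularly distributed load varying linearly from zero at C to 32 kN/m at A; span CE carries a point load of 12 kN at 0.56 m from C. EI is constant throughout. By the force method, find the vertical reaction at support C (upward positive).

R_C = 46.95 kN

Take M_C as the redundant. Released structure: two simple spans AC and CE with a hinge at C.
Discontinuity in slope at C on the released structure — sum the simple-span end rotations:
  span AC: triangular load, peak 32: 7w₀L³/(360EI) = 77.78/EI
  span CE: point load 12 at a = 0.56: Pab(L + b)/(6LEI) = 10.73/EI
  relative rotation θ_0 = (77.78 + 10.73)/EI = 88.5/EI
A unit hogging moment at C produces rotation L₁/(3EI) + L₂/(3EI) = 3.533/EI.
Slope continuity at C: θ_0 = M_C·3.533/EI, so M_C = 88.5/3.533 = 25.05 kN·m (hogging).
Span AC, ΣM about A with M_C applied at C: R_C^{AC}·5 = 133.3 + 25.05, so R_C^{AC} = 31.68 kN and R_A = 80 − 31.68 = 48.32 kN.
Span CE, ΣM about E: R_C^{CE}·5.6 = 60.48 + 25.05, so R_C^{CE} = 15.27 kN and R_E = 12 − 15.27 = -3.273 kN.
R_C = 31.68 + 15.27 = 46.95 kN.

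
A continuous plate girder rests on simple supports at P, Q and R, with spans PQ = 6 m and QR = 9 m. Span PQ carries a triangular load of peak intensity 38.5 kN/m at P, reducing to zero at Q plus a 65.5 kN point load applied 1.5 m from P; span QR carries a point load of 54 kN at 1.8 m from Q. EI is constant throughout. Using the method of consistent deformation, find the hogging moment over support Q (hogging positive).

Insert a hinge at Q; M_Q is the redundant, and each span becomes simply supported.
Rotations at Q on the released spans (each span's end-slope, ×1/EI):
  span PQ: triangular load, peak 38.5: 7w₀L³/(360EI) = 161.7/EI
  span PQ: point load 65.5 at a = 1.5: Pab(L + a)/(6LEI) = 92.11/EI
  span QR: point load 54 at a = 1.8: Pab(L + b)/(6LEI) = 210/EI
  relative rotation θ_0 = (253.8 + 210)/EI = 463.8/EI
A unit hogging moment at Q produces rotation L₁/(3EI) + L₂/(3EI) = 5/EI.
Compatibility: M_Q·(L₁+L₂)/(3EI) = θ_0, giving M_Q = 92.75 kN·m (hogging).

M_Q = 92.75 kN·m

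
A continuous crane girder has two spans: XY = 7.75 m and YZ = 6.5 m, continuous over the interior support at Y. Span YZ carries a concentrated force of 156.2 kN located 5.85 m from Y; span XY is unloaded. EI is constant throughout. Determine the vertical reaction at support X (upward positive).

R_X = -2.958 kN

Release continuity at Y by inserting a hinge; the redundant is the internal moment M_Y. The primary structure is two simply-supported spans XY and YZ.
End slopes at the hinge Y, treating each span as simply supported:
  span YZ: point load 156.2 at a = 5.85: Pab(L + b)/(6LEI) = 108.9/EI
  relative rotation θ_0 = (0 + 108.9)/EI = 108.9/EI
A unit hogging moment at Y produces rotation L₁/(3EI) + L₂/(3EI) = 4.75/EI.
Slope continuity at Y: θ_0 = M_Y·4.75/EI, so M_Y = 108.9/4.75 = 22.92 kN·m (hogging).
Span XY, ΣM about X with M_Y applied at Y: R_Y^{XY}·7.75 = 0 + 22.92, so R_Y^{XY} = 2.958 kN and R_X = 0 − 2.958 = -2.958 kN.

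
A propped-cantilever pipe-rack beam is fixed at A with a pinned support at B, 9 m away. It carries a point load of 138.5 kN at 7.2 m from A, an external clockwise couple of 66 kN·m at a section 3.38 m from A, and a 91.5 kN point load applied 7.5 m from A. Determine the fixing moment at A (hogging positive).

M_A = 192 kN·m

Remove the prop at B; the released (primary) structure is a cantilever built in at A.
Deflection at B on the released cantilever, summing each load's contribution:
  point load 138.5 at a = 7.2: Pa²(3L − a)/(6EI) = 23693/EI
  clockwise couple 66 at a = 3.38: M₀a(2L − a)/(2EI) = 1631/EI
  point load 91.5 at a = 7.5: Pa²(3L − a)/(6EI) = 16727/EI
  δ_0 = 42052/EI
Flexibility coefficient — unit upward force at B: δ_{BB} = L³/(3EI) = 243/EI.
Compatibility at B: δ_0 − R_B·δ_{BB} = 0, so R_B = 42052/243 = 173.1 kN.
Moment equilibrium about A: M_A = Σ(load moments about A) − R_B·L = 1749 − 173.1×9 = 192 kN·m.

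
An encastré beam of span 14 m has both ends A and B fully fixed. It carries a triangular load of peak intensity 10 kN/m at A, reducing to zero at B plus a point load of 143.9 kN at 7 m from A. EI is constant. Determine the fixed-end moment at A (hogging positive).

M_A = 349.8 kN·m

Take the two fixed-end moments M_A, M_B as redundants; the released structure is the simple span AB.
Simple-span end rotations at A and B under the given loads:
  at A: triangular load, peak 10: w₀L³/(45EI) = 609.8/EI
  at B: triangular load, peak 10: 7w₀L³/(360EI) = 533.6/EI
  at A: point load 143.9 at a = 7: Pab(L + b)/(6LEI) = 1763/EI
  at B: point load 143.9 at a = 7: Pab(L + a)/(6LEI) = 1763/EI
  θ_A0 = 2373/EI,  θ_B0 = 2296/EI
Flexibility coefficients: a unit moment at one end gives L/(3EI) there and L/(6EI) at the far end, so f₁₁ = f₂₂ = 4.667/EI and f₁₂ = f₂₁ = 2.333/EI.
Compatibility — zero rotation at each built-in end:
  4.667 M_A + 2.333 M_B = 2373
  2.333 M_A + 4.667 M_B = 2296
Solving the pair gives M_A = 349.8 kN·m and M_B = 317.2 kN·m (hogging).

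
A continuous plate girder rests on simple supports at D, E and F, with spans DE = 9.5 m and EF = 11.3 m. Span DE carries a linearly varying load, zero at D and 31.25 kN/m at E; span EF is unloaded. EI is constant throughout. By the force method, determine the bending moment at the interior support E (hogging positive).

Release continuity at E by inserting a hinge; the redundant is the internal moment M_E. The primary structure is two simply-supported spans DE and EF.
Discontinuity in slope at E on the released structure — sum the simple-span end rotations:
  span DE: triangular load, peak 31.25: w₀L³/(45EI) = 595.4/EI
  relative rotation θ_0 = (595.4 + 0)/EI = 595.4/EI
A unit hogging moment at E produces rotation L₁/(3EI) + L₂/(3EI) = 6.933/EI.
Slope continuity at E: θ_0 = M_E·6.933/EI, so M_E = 595.4/6.933 = 85.87 kN·m (hogging).

M_E = 85.87 kN·m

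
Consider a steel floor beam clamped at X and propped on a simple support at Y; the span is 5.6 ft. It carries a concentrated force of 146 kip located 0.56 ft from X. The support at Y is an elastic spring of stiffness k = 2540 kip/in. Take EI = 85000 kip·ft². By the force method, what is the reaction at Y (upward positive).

R_Y = 2.021 kip

Release the roller at Y. Primary structure: cantilever fixed at X.
Downward deflection at the released point Y due to the loads:
  point load 146 at a = 0.56: Pa²(3L − a)/(6EI) = 123.9/EI
Flexibility coefficient — unit upward force at Y: δ_{YY} = L³/(3EI) = 58.54/EI.
With EI = 85000 kip·ft²: δ_0 = 0.001458 ft and δ_{YY} = 0.000689 ft/kip.
Compatibility — the spring shortens by R_Y/k under the reaction it provides: δ_0 − R_Y·δ_{YY} = R_Y/k. With 1/k = 1/(2540×12) ft/kip = 0.000033 ft/kip, R_Y = δ_0 / (δ_{YY} + 1/k) = 0.001458 / (0.000689 + 0.000033) = 2.021 kip.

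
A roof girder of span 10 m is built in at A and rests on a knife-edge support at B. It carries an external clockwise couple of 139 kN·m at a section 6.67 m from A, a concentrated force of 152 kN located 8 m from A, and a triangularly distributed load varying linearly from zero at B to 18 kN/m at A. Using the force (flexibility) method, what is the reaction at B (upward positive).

Choose R_B as the redundant. The primary structure is the cantilever fixed at A.
Free-end deflection of the primary structure under the applied loading (downward +):
  clockwise couple 139 at a = 6.67: M₀a(2L − a)/(2EI) = 6179/EI
  point load 152 at a = 8: Pa²(3L − a)/(6EI) = 35669/EI
  triangular load, peak 18 at the fixed end: w₀L⁴/(30EI) = 6000/EI
  δ_0 = 47849/EI
Flexibility coefficient — unit upward force at B: δ_{BB} = L³/(3EI) = 333.3/EI.
The prop prevents deflection at B: R_B = δ_0/δ_{BB} = 47849/333.3 = 143.5 kN.

R_B = 143.5 kN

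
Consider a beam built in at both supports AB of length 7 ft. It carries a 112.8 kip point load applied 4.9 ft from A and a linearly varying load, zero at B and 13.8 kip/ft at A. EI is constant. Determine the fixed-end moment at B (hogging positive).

M_B = 138.6 kip·ft

Release both end moments; the primary structure is a simply-supported span AB with redundants M_A and M_B.
End rotations of the released simple span under the applied load (×1/EI):
  at A: point load 112.8 at a = 4.9: Pab(L + b)/(6LEI) = 251.5/EI
  at B: point load 112.8 at a = 4.9: Pab(L + a)/(6LEI) = 328.9/EI
  at A: triangular load, peak 13.8: w₀L³/(45EI) = 105.2/EI
  at B: triangular load, peak 13.8: 7w₀L³/(360EI) = 92.04/EI
  θ_A0 = 356.7/EI,  θ_B0 = 420.9/EI
Flexibility coefficients: a unit moment at one end gives L/(3EI) there and L/(6EI) at the far end, so f₁₁ = f₂₂ = 2.333/EI and f₁₂ = f₂₁ = 1.167/EI.
Compatibility — zero rotation at each built-in end:
  2.333 M_A + 1.167 M_B = 356.7
  1.167 M_A + 2.333 M_B = 420.9
Solving the pair gives M_A = 83.55 kip·ft and M_B = 138.6 kip·ft (hogging).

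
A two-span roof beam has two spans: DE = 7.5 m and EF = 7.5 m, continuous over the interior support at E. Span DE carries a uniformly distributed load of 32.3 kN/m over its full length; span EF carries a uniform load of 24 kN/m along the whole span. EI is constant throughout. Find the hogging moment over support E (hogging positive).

Release continuity at E by inserting a hinge; the redundant is the internal moment M_E. The primary structure is two simply-supported spans DE and EF.
Discontinuity in slope at E on the released structure — sum the simple-span end rotations:
  span DE: UDL 32.3: wL³/(24EI) = 567.8/EI
  span EF: UDL 24: wL³/(24EI) = 421.9/EI
  relative rotation θ_0 = (567.8 + 421.9)/EI = 989.6/EI
A unit hogging moment at E produces rotation L₁/(3EI) + L₂/(3EI) = 5/EI.
Compatibility: M_E·(L₁+L₂)/(3EI) = θ_0, giving M_E = 197.9 kN·m (hogging).

M_E = 197.9 kN·m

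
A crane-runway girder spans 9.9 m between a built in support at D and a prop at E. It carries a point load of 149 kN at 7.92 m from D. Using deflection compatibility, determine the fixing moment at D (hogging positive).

Take the reaction at E as the redundant and release it; the primary structure is a cantilever fixed at D.
Free-end deflection of the primary structure under the applied loading (downward +):
  point load 149 at a = 7.92: Pa²(3L − a)/(6EI) = 33927/EI
Flexibility coefficient — unit upward force at E: δ_{EE} = L³/(3EI) = 323.4/EI.
The prop prevents deflection at E: R_E = δ_0/δ_{EE} = 33927/323.4 = 104.9 kN.
Moment equilibrium about D: M_D = Σ(load moments about D) − R_E·L = 1180 − 104.9×9.9 = 141.6 kN·m.

M_D = 141.6 kN·m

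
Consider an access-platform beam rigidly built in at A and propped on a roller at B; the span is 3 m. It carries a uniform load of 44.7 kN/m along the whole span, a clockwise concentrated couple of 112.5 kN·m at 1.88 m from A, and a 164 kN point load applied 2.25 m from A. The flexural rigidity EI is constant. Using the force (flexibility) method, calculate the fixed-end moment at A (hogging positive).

M_A = 75.21 kN·m

Remove the prop at B; the released (primary) structure is a cantilever built in at A.
Downward deflection at the released point B due to the loads:
  UDL 44.7: wL⁴/(8EI) = 452.6/EI
  clockwise couple 112.5 at a = 1.88: M₀a(2L − a)/(2EI) = 435.7/EI
  point load 164 at a = 2.25: Pa²(3L − a)/(6EI) = 934/EI
  δ_0 = 1822/EI
Tip deflection under a unit load at B: L³/(3EI) = 9/EI.
The prop prevents deflection at B: R_B = δ_0/δ_{BB} = 1822/9 = 202.5 kN.
Moment equilibrium about A: M_A = Σ(load moments about A) − R_B·L = 682.6 − 202.5×3 = 75.21 kN·m.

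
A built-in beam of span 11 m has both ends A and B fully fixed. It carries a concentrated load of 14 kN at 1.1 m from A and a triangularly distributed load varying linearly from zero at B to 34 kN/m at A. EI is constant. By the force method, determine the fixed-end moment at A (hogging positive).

M_A = 218.2 kN·m

Release both end moments; the primary structure is a simply-supported span AB with redundants M_A and M_B.
Simple-span end rotations at A and B under the given loads:
  at A: point load 14 at a = 1.1: Pab(L + b)/(6LEI) = 48.28/EI
  at B: point load 14 at a = 1.1: Pab(L + a)/(6LEI) = 27.95/EI
  at A: triangular load, peak 34: w₀L³/(45EI) = 1006/EI
  at B: triangular load, peak 34: 7w₀L³/(360EI) = 879.9/EI
  θ_A0 = 1054/EI,  θ_B0 = 907.9/EI
Flexibility coefficients: a unit moment at one end gives L/(3EI) there and L/(6EI) at the far end, so f₁₁ = f₂₂ = 3.667/EI and f₁₂ = f₂₁ = 1.833/EI.
Compatibility — zero rotation at each built-in end:
  3.667 M_A + 1.833 M_B = 1054
  1.833 M_A + 3.667 M_B = 907.9
Solving the pair gives M_A = 218.2 kN·m and M_B = 138.5 kN·m (hogging).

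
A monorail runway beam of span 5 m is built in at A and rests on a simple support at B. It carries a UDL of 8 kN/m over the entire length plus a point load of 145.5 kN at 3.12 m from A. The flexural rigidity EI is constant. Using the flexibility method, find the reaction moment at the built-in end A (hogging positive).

Release the roller at B. Primary structure: cantilever fixed at A.
Downward deflection at the released point B due to the loads:
  UDL 8: wL⁴/(8EI) = 625/EI
  point load 145.5 at a = 3.12: Pa²(3L − a)/(6EI) = 2804/EI
  δ_0 = 3429/EI
Tip deflection under a unit load at B: L³/(3EI) = 41.67/EI.
The prop prevents deflection at B: R_B = δ_0/δ_{BB} = 3429/41.67 = 82.31 kN.
Moment equilibrium about A: M_A = Σ(load moments about A) − R_B·L = 554 − 82.31×5 = 142.4 kN·m.

M_A = 142.4 kN·m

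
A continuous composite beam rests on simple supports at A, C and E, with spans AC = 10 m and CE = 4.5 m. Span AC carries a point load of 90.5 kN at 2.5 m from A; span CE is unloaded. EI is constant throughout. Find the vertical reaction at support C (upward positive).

Release continuity at C by inserting a hinge; the redundant is the internal moment M_C. The primary structure is two simply-supported spans AC and CE.
Discontinuity in slope at C on the released structure — sum the simple-span end rotations:
  span AC: point load 90.5 at a = 2.5: Pab(L + a)/(6LEI) = 353.5/EI
  relative rotation θ_0 = (353.5 + 0)/EI = 353.5/EI
A unit hogging moment at C produces rotation L₁/(3EI) + L₂/(3EI) = 4.833/EI.
Slope continuity at C: θ_0 = M_C·4.833/EI, so M_C = 353.5/4.833 = 73.14 kN·m (hogging).
Span AC, ΣM about A with M_C applied at C: R_C^{AC}·10 = 226.2 + 73.14, so R_C^{AC} = 29.94 kN and R_A = 90.5 − 29.94 = 60.56 kN.
Span CE, ΣM about E: R_C^{CE}·4.5 = 0 + 73.14, so R_C^{CE} = 16.25 kN and R_E = 0 − 16.25 = -16.25 kN.
R_C = 29.94 + 16.25 = 46.19 kN.

R_C = 46.19 kN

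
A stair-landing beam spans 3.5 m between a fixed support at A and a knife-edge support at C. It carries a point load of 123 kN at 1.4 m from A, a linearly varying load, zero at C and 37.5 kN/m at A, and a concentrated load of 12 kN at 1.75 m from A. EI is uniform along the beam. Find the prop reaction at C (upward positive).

R_C = 42.46 kN

Take the reaction at C as the redundant and release it; the primary structure is a cantilever fixed at A.
Primary-structure tip deflection at C by superposition:
  point load 123 at a = 1.4: Pa²(3L − a)/(6EI) = 365.6/EI
  triangular load, peak 37.5 at the fixed end: w₀L⁴/(30EI) = 187.6/EI
  point load 12 at a = 1.75: Pa²(3L − a)/(6EI) = 53.59/EI
  δ_0 = 606.8/EI
Flexibility coefficient — unit upward force at C: δ_{CC} = L³/(3EI) = 14.29/EI.
Compatibility at C: δ_0 − R_C·δ_{CC} = 0, so R_C = 606.8/14.29 = 42.46 kN.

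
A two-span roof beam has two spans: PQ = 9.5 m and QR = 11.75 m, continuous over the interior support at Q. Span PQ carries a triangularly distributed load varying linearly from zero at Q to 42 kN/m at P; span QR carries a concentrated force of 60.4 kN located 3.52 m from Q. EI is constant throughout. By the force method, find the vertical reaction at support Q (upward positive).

R_Q = 141 kN

Release continuity at Q by inserting a hinge; the redundant is the internal moment M_Q. The primary structure is two simply-supported spans PQ and QR.
End slopes at the hinge Q, treating each span as simply supported:
  span PQ: triangular load, peak 42: 7w₀L³/(360EI) = 700.2/EI
  span QR: point load 60.4 at a = 3.52: Pab(L + b)/(6LEI) = 495.9/EI
  relative rotation θ_0 = (700.2 + 495.9)/EI = 1196/EI
A unit hogging moment at Q produces rotation L₁/(3EI) + L₂/(3EI) = 7.083/EI.
Compatibility: M_Q·(L₁+L₂)/(3EI) = θ_0, giving M_Q = 168.9 kN·m (hogging).
Span PQ, ΣM about P with M_Q applied at Q: R_Q^{PQ}·9.5 = 631.8 + 168.9, so R_Q^{PQ} = 84.27 kN and R_P = 199.5 − 84.27 = 115.2 kN.
Span QR, ΣM about R: R_Q^{QR}·11.75 = 497.1 + 168.9, so R_Q^{QR} = 56.68 kN and R_R = 60.4 − 56.68 = 3.723 kN.
R_Q = 84.27 + 56.68 = 141 kN.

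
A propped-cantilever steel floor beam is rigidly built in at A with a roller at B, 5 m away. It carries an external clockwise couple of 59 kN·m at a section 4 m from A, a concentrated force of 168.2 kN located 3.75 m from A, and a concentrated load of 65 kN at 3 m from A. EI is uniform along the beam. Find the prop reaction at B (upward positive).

Choose R_B as the redundant. The primary structure is the cantilever fixed at A.
Deflection at B on the released cantilever, summing each load's contribution:
  clockwise couple 59 at a = 4: M₀a(2L − a)/(2EI) = 708/EI
  point load 168.2 at a = 3.75: Pa²(3L − a)/(6EI) = 4435/EI
  point load 65 at a = 3: Pa²(3L − a)/(6EI) = 1170/EI
  δ_0 = 6313/EI
Flexibility coefficient — unit upward force at B: δ_{BB} = L³/(3EI) = 41.67/EI.
The prop prevents deflection at B: R_B = δ_0/δ_{BB} = 6313/41.67 = 151.5 kN.

R_B = 151.5 kN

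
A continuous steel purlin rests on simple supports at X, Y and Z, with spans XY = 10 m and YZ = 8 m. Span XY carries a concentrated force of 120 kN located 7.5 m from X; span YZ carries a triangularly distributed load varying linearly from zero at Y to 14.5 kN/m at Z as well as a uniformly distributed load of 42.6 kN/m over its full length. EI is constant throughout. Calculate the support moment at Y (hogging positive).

M_Y = 284.9 kN·m

Insert a hinge at Y; M_Y is the redundant, and each span becomes simply supported.
Discontinuity in slope at Y on the released structure — sum the simple-span end rotations:
  span XY: point load 120 at a = 7.5: Pab(L + a)/(6LEI) = 656.2/EI
  span YZ: triangular load, peak 14.5: 7w₀L³/(360EI) = 144.4/EI
  span YZ: UDL 42.6: wL³/(24EI) = 908.8/EI
  relative rotation θ_0 = (656.2 + 1053)/EI = 1709/EI
A unit hogging moment at Y produces rotation L₁/(3EI) + L₂/(3EI) = 6/EI.
Slope continuity at Y: θ_0 = M_Y·6/EI, so M_Y = 1709/6 = 284.9 kN·m (hogging).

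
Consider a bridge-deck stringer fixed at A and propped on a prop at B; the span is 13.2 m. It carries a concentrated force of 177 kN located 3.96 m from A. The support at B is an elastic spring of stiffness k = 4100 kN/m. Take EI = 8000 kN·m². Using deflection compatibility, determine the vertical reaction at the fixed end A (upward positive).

Remove the prop at B; the released (primary) structure is a cantilever built in at A.
Free-end deflection of the primary structure under the applied loading (downward +):
  point load 177 at a = 3.96: Pa²(3L − a)/(6EI) = 16487/EI
Flexibility coefficient — unit upward force at B: δ_{BB} = L³/(3EI) = 766.7/EI.
With EI = 8000 kN·m²: δ_0 = 2.0609 m and δ_{BB} = 0.095832 m/kN.
Compatibility — the spring shortens by R_B/k under the reaction it provides: δ_0 − R_B·δ_{BB} = R_B/k. With 1/k = 0.000244 m/kN, R_B = δ_0 / (δ_{BB} + 1/k) = 2.0609 / (0.095832 + 0.000244) = 21.45 kN.
Vertical equilibrium: R_A = ΣP − R_B = 177 − 21.45 = 155.5 kN.

R_A = 155.5 kN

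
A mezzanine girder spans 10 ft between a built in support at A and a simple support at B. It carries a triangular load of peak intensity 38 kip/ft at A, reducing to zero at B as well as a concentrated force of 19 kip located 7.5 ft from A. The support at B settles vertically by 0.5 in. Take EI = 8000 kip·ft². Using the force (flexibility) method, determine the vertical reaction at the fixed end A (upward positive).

Release the roller at B. Primary structure: cantilever fixed at A.
Deflection at B on the released cantilever, summing each load's contribution:
  triangular load, peak 38 at the fixed end: w₀L⁴/(30EI) = 12667/EI
  point load 19 at a = 7.5: Pa²(3L − a)/(6EI) = 4008/EI
  δ_0 = 16674/EI
Flexibility coefficient — unit upward force at B: δ_{BB} = L³/(3EI) = 333.3/EI.
With EI = 8000 kip·ft²: δ_0 = 2.0843 ft and δ_{BB} = 0.041667 ft/kip.
Compatibility — the beam at B must follow the support down by 0.04167 ft: δ_0 − R_B·δ_{BB} = 0.04167, so R_B = (2.0843 − 0.04167)/0.041667 = 49.02 kip.
Vertical equilibrium: R_A = ΣP − R_B = 209 − 49.02 = 160 kip.

R_A = 160 kip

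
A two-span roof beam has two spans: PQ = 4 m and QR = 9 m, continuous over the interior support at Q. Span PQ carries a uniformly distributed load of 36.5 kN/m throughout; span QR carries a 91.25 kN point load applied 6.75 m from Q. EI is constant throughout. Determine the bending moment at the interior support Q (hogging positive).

Take M_Q as the redundant. Released structure: two simple spans PQ and QR with a hinge at Q.
Rotations at Q on the released spans (each span's end-slope, ×1/EI):
  span PQ: UDL 36.5: wL³/(24EI) = 97.33/EI
  span QR: point load 91.25 at a = 6.75: Pab(L + b)/(6LEI) = 288.7/EI
  relative rotation θ_0 = (97.33 + 288.7)/EI = 386.1/EI
A unit hogging moment at Q produces rotation L₁/(3EI) + L₂/(3EI) = 4.333/EI.
Compatibility: M_Q·(L₁+L₂)/(3EI) = θ_0, giving M_Q = 89.09 kN·m (hogging).

M_Q = 89.09 kN·m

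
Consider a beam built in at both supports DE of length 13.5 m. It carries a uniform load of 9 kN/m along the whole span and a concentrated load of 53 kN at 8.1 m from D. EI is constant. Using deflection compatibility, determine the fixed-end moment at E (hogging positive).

Take the two fixed-end moments M_D, M_E as redundants; the released structure is the simple span DE.
End rotations of the released simple span under the applied load (×1/EI):
  at D: UDL 9: wL³/(24EI) = 922.6/EI
  at E: UDL 9: wL³/(24EI) = 922.6/EI
  at D: point load 53 at a = 8.1: Pab(L + b)/(6LEI) = 540.9/EI
  at E: point load 53 at a = 8.1: Pab(L + a)/(6LEI) = 618.2/EI
  θ_D0 = 1464/EI,  θ_E0 = 1541/EI
Flexibility coefficients: a unit moment at one end gives L/(3EI) there and L/(6EI) at the far end, so f₁₁ = f₂₂ = 4.5/EI and f₁₂ = f₂₁ = 2.25/EI.
Compatibility — zero rotation at each built-in end:
  4.5 M_D + 2.25 M_E = 1464
  2.25 M_D + 4.5 M_E = 1541
Solving the pair gives M_D = 205.4 kN·m and M_E = 239.7 kN·m (hogging).

M_E = 239.7 kN·m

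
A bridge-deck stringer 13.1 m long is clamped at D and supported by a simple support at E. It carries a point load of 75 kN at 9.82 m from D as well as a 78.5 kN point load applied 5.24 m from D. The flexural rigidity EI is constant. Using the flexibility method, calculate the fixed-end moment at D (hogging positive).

M_D = 312.7 kN·m

Take the reaction at E as the redundant and release it; the primary structure is a cantilever fixed at D.
Deflection at E on the released cantilever, summing each load's contribution:
  point load 75 at a = 9.82: Pa²(3L − a)/(6EI) = 35535/EI
  point load 78.5 at a = 5.24: Pa²(3L − a)/(6EI) = 12236/EI
  δ_0 = 47771/EI
Tip deflection under a unit load at E: L³/(3EI) = 749.4/EI.
Compatibility at E: δ_0 − R_E·δ_{EE} = 0, so R_E = 47771/749.4 = 63.75 kN.
Moment equilibrium about D: M_D = Σ(load moments about D) − R_E·L = 1148 − 63.75×13.1 = 312.7 kN·m.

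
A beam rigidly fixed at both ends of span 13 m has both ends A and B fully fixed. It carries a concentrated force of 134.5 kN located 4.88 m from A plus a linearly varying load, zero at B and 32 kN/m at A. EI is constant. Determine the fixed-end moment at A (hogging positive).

Release both end moments; the primary structure is a simply-supported span AB with redundants M_A and M_B.
Simple-span end rotations at A and B under the given loads:
  at A: point load 134.5 at a = 4.88: Pab(L + b)/(6LEI) = 1443/EI
  at B: point load 134.5 at a = 4.88: Pab(L + a)/(6LEI) = 1222/EI
  at A: triangular load, peak 32: w₀L³/(45EI) = 1562/EI
  at B: triangular load, peak 32: 7w₀L³/(360EI) = 1367/EI
  θ_A0 = 3005/EI,  θ_B0 = 2589/EI
Flexibility coefficients: a unit moment at one end gives L/(3EI) there and L/(6EI) at the far end, so f₁₁ = f₂₂ = 4.333/EI and f₁₂ = f₂₁ = 2.167/EI.
Compatibility — zero rotation at each built-in end:
  4.333 M_A + 2.167 M_B = 3005
  2.167 M_A + 4.333 M_B = 2589
Solving the pair gives M_A = 526.5 kN·m and M_B = 334.2 kN·m (hogging).

M_A = 526.5 kN·m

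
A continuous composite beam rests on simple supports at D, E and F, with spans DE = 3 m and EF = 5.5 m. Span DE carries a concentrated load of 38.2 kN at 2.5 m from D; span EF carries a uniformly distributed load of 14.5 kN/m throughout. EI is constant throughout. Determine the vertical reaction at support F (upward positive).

Release continuity at E by inserting a hinge; the redundant is the internal moment M_E. The primary structure is two simply-supported spans DE and EF.
Rotations at E on the released spans (each span's end-slope, ×1/EI):
  span DE: point load 38.2 at a = 2.5: Pab(L + a)/(6LEI) = 14.59/EI
  span EF: UDL 14.5: wL³/(24EI) = 100.5/EI
  relative rotation θ_0 = (14.59 + 100.5)/EI = 115.1/EI
A unit hogging moment at E produces rotation L₁/(3EI) + L₂/(3EI) = 2.833/EI.
Slope continuity at E: θ_0 = M_E·2.833/EI, so M_E = 115.1/2.833 = 40.63 kN·m (hogging).
Span EF, ΣM about F: R_E^{EF}·5.5 = 219.3 + 40.63, so R_E^{EF} = 47.26 kN and R_F = 79.75 − 47.26 = 32.49 kN.

R_F = 32.49 kN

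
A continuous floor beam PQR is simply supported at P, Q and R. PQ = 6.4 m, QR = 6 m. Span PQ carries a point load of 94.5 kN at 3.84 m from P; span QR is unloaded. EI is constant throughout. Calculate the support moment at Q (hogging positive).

Take M_Q as the redundant. Released structure: two simple spans PQ and QR with a hinge at Q.
End slopes at the hinge Q, treating each span as simply supported:
  span PQ: point load 94.5 at a = 3.84: Pab(L + a)/(6LEI) = 247.7/EI
  relative rotation θ_0 = (247.7 + 0)/EI = 247.7/EI
A unit hogging moment at Q produces rotation L₁/(3EI) + L₂/(3EI) = 4.133/EI.
Compatibility: M_Q·(L₁+L₂)/(3EI) = θ_0, giving M_Q = 59.93 kN·m (hogging).

M_Q = 59.93 kN·m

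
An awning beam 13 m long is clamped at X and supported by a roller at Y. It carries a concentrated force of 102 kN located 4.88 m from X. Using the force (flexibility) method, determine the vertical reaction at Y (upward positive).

Release the roller at Y. Primary structure: cantilever fixed at X.
Primary-structure tip deflection at Y by superposition:
  point load 102 at a = 4.88: Pa²(3L − a)/(6EI) = 13813/EI
Tip deflection under a unit load at Y: L³/(3EI) = 732.3/EI.
Compatibility at Y: δ_0 − R_Y·δ_{YY} = 0, so R_Y = 13813/732.3 = 18.86 kN.

R_Y = 18.86 kN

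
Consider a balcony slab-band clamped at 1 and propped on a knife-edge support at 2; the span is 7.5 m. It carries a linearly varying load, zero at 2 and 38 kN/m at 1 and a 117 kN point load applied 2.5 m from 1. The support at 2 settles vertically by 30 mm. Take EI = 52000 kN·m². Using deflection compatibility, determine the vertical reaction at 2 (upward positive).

Release the roller at 2. Primary structure: cantilever fixed at 1.
Primary-structure tip deflection at 2 by superposition:
  triangular load, peak 38 at the fixed end: w₀L⁴/(30EI) = 4008/EI
  point load 117 at a = 2.5: Pa²(3L − a)/(6EI) = 2438/EI
  δ_0 = 6445/EI
Tip deflection under a unit load at 2: L³/(3EI) = 140.6/EI.
With EI = 52000 kN·m²: δ_0 = 0.12395 m and δ_{22} = 0.002704 m/kN.
Compatibility — the beam at 2 must follow the support down by 0.03 m: δ_0 − R_2·δ_{22} = 0.03, so R_2 = (0.12395 − 0.03)/0.002704 = 34.74 kN.

R_2 = 34.74 kN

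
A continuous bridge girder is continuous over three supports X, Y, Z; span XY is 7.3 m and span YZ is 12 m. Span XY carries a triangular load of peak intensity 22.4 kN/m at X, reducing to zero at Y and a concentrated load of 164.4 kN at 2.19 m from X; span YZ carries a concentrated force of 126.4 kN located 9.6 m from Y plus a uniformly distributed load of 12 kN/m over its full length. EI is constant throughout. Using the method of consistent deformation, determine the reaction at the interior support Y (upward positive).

R_Y = 242.8 kN

Take M_Y as the redundant. Released structure: two simple spans XY and YZ with a hinge at Y.
End slopes at the hinge Y, treating each span as simply supported:
  span XY: triangular load, peak 22.4: 7w₀L³/(360EI) = 169.4/EI
  span XY: point load 164.4 at a = 2.19: Pab(L + a)/(6LEI) = 398.6/EI
  span YZ: point load 126.4 at a = 9.6: Pab(L + b)/(6LEI) = 582.5/EI
  span YZ: UDL 12: wL³/(24EI) = 864/EI
  relative rotation θ_0 = (568.1 + 1446)/EI = 2015/EI
A unit hogging moment at Y produces rotation L₁/(3EI) + L₂/(3EI) = 6.433/EI.
Slope continuity at Y: θ_0 = M_Y·6.433/EI, so M_Y = 2015/6.433 = 313.1 kN·m (hogging).
Span XY, ΣM about X with M_Y applied at Y: R_Y^{XY}·7.3 = 559 + 313.1, so R_Y^{XY} = 119.5 kN and R_X = 246.2 − 119.5 = 126.7 kN.
Span YZ, ΣM about Z: R_Y^{YZ}·12 = 1167 + 313.1, so R_Y^{YZ} = 123.4 kN and R_Z = 270.4 − 123.4 = 147 kN.
R_Y = 119.5 + 123.4 = 242.8 kN.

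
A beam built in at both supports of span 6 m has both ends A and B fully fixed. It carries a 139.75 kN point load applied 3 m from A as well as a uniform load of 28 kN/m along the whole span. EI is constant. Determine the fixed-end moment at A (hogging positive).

M_A = 188.8 kN·m

Release both end moments; the primary structure is a simply-supported span AB with redundants M_A and M_B.
End rotations of the released simple span under the applied load (×1/EI):
  at A: point load 139.75 at a = 3: Pab(L + b)/(6LEI) = 314.4/EI
  at B: point load 139.75 at a = 3: Pab(L + a)/(6LEI) = 314.4/EI
  at A: UDL 28: wL³/(24EI) = 252/EI
  at B: UDL 28: wL³/(24EI) = 252/EI
  θ_A0 = 566.4/EI,  θ_B0 = 566.4/EI
Flexibility coefficients: a unit moment at one end gives L/(3EI) there and L/(6EI) at the far end, so f₁₁ = f₂₂ = 2/EI and f₁₂ = f₂₁ = 1/EI.
Compatibility — zero rotation at each built-in end:
  2 M_A + 1 M_B = 566.4
  1 M_A + 2 M_B = 566.4
Solving the pair gives M_A = 188.8 kN·m and M_B = 188.8 kN·m (hogging).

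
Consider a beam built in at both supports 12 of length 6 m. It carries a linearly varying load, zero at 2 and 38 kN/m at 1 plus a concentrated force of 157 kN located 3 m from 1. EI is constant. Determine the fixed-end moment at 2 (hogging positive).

M_2 = 163.3 kN·m

Take the two fixed-end moments M_1, M_2 as redundants; the released structure is the simple span 12.
On the primary (simply-supported) span, the end slopes from the loading are:
  at 1: triangular load, peak 38: w₀L³/(45EI) = 182.4/EI
  at 2: triangular load, peak 38: 7w₀L³/(360EI) = 159.6/EI
  at 1: point load 157 at a = 3: Pab(L + b)/(6LEI) = 353.2/EI
  at 2: point load 157 at a = 3: Pab(L + a)/(6LEI) = 353.2/EI
  θ_10 = 535.6/EI,  θ_20 = 512.9/EI
Flexibility coefficients: a unit moment at one end gives L/(3EI) there and L/(6EI) at the far end, so f₁₁ = f₂₂ = 2/EI and f₁₂ = f₂₁ = 1/EI.
Compatibility — zero rotation at each built-in end:
  2 M_1 + 1 M_2 = 535.6
  1 M_1 + 2 M_2 = 512.9
Solving the pair gives M_1 = 186.2 kN·m and M_2 = 163.3 kN·m (hogging).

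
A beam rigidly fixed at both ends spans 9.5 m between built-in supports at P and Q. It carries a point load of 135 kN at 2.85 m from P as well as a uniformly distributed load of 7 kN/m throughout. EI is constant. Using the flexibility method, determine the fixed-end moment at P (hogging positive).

Release both end moments; the primary structure is a simply-supported span PQ with redundants M_P and M_Q.
Simple-span end rotations at P and Q under the given loads:
  at P: point load 135 at a = 2.85: Pab(L + b)/(6LEI) = 724.9/EI
  at Q: point load 135 at a = 2.85: Pab(L + a)/(6LEI) = 554.4/EI
  at P: UDL 7: wL³/(24EI) = 250.1/EI
  at Q: UDL 7: wL³/(24EI) = 250.1/EI
  θ_P0 = 975/EI,  θ_Q0 = 804.4/EI
Flexibility coefficients: a unit moment at one end gives L/(3EI) there and L/(6EI) at the far end, so f₁₁ = f₂₂ = 3.167/EI and f₁₂ = f₂₁ = 1.583/EI.
Compatibility — zero rotation at each built-in end:
  3.167 M_P + 1.583 M_Q = 975
  1.583 M_P + 3.167 M_Q = 804.4
Solving the pair gives M_P = 241.2 kN·m and M_Q = 133.4 kN·m (hogging).

M_P = 241.2 kN·m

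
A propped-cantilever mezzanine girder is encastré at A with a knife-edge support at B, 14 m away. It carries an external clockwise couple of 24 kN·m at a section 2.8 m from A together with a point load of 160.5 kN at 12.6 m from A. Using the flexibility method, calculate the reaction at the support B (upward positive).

Take the reaction at B as the redundant and release it; the primary structure is a cantilever fixed at A.
Deflection at B on the released cantilever, summing each load's contribution:
  clockwise couple 24 at a = 2.8: M₀a(2L − a)/(2EI) = 846.7/EI
  point load 160.5 at a = 12.6: Pa²(3L − a)/(6EI) = 124857/EI
  δ_0 = 125704/EI
Tip deflection under a unit load at B: L³/(3EI) = 914.7/EI.
The prop prevents deflection at B: R_B = δ_0/δ_{BB} = 125704/914.7 = 137.4 kN.

R_B = 137.4 kN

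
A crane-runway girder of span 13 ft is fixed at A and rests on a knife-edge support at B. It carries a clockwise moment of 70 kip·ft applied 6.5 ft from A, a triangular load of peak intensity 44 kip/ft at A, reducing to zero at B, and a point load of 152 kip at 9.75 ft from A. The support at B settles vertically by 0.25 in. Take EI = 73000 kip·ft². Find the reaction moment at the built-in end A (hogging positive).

Take the reaction at B as the redundant and release it; the primary structure is a cantilever fixed at A.
Deflection at B on the released cantilever, summing each load's contribution:
  clockwise couple 70 at a = 6.5: M₀a(2L − a)/(2EI) = 4436/EI
  triangular load, peak 44 at the fixed end: w₀L⁴/(30EI) = 41889/EI
  point load 152 at a = 9.75: Pa²(3L − a)/(6EI) = 70441/EI
  δ_0 = 116767/EI
Flexibility coefficient — unit upward force at B: δ_{BB} = L³/(3EI) = 732.3/EI.
With EI = 73000 kip·ft²: δ_0 = 1.5995 ft and δ_{BB} = 0.010032 ft/kip.
Compatibility — the beam at B must follow the support down by 0.02083 ft: δ_0 − R_B·δ_{BB} = 0.02083, so R_B = (1.5995 − 0.02083)/0.010032 = 157.4 kip.
Moment equilibrium about A: M_A = Σ(load moments about A) − R_B·L = 2791 − 157.4×13 = 745.5 kip·ft.

M_A = 745.5 kip·ft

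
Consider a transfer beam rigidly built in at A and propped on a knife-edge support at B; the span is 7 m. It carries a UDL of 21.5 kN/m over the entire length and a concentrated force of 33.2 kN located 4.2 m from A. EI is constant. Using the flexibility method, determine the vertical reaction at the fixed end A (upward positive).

R_A = 112.9 kN

Remove the prop at B; the released (primary) structure is a cantilever built in at A.
Free-end deflection of the primary structure under the applied loading (downward +):
  UDL 21.5: wL⁴/(8EI) = 6453/EI
  point load 33.2 at a = 4.2: Pa²(3L − a)/(6EI) = 1640/EI
  δ_0 = 8093/EI
Tip deflection under a unit load at B: L³/(3EI) = 114.3/EI.
Compatibility at B: δ_0 − R_B·δ_{BB} = 0, so R_B = 8093/114.3 = 70.78 kN.
Vertical equilibrium: R_A = ΣP − R_B = 183.7 − 70.78 = 112.9 kN.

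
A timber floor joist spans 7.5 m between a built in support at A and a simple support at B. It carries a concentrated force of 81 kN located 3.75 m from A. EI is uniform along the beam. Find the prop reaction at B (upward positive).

Remove the prop at B; the released (primary) structure is a cantilever built in at A.
Deflection at B on the released cantilever, summing each load's contribution:
  point load 81 at a = 3.75: Pa²(3L − a)/(6EI) = 3560/EI
Flexibility coefficient — unit upward force at B: δ_{BB} = L³/(3EI) = 140.6/EI.
The prop prevents deflection at B: R_B = δ_0/δ_{BB} = 3560/140.6 = 25.31 kN.

R_B = 25.31 kN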